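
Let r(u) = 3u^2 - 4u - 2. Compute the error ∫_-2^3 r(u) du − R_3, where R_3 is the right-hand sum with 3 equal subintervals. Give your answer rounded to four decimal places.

Exact integral: ∫_-2^3 r(u) du = 15.
R_3 ≈ 17.777778.
Error ≈ 15 − 17.777778 ≈ -2.7778.

-2.7778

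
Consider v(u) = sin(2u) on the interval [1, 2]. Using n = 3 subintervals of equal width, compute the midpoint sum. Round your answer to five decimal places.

0.12098

Δu = (2 − 1)/3 = 1/3.
Midpoints: 7/6, 1.5, 11/6.
v(7/6) ≈ 0.72309, v(1.5) ≈ 0.14112, v(11/6) ≈ -0.50128.
Sum = Δu · [v(7/6) + v(1.5) + v(11/6)].
Sum ≈ 0.12098.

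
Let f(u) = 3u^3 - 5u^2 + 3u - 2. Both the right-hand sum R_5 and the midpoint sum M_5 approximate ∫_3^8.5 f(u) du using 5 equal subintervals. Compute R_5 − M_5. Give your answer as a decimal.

881.6740625

R_5 = 3815.3775.
M_5 = 2933.7034375.
R_5 − M_5 = 881.6740625.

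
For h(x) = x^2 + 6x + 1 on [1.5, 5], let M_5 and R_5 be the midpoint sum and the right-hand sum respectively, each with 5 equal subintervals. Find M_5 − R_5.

-15.74125

M_5 = 112.14875.
R_5 = 127.89.
M_5 − R_5 = -15.74125.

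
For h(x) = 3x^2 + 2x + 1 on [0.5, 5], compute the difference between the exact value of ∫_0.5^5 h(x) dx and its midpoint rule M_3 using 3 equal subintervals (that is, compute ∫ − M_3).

2.53125

Exact integral: ∫_0.5^5 h(x) dx = 154.125.
M_3 = 151.59375.
Error = 154.125 − 151.59375 = 2.53125.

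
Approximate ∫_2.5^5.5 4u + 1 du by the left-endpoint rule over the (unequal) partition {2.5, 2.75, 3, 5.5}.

38.25

Subinterval widths: 0.25, 0.25, 2.5.
Left endpoints: 2.5, 2.75, 3.
f(2.5) = 11, f(2.75) = 12, f(3) = 13.
Sum = Σ Δu_i · f(u_i).
Sum = 38.25.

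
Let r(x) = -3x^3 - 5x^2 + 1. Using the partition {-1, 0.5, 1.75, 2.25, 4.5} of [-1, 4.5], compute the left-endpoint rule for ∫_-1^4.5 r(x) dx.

Subinterval widths: 1.5, 1.25, 0.5, 2.25.
Left endpoints: -1, 0.5, 1.75, 2.25.
r(-1) = -1, r(0.5) = -0.625, r(1.75) = -30.390625, r(2.25) = -58.484375.
Sum = Σ Δx_i · r(x_i).
Sum = -149.06640625.

-149.06640625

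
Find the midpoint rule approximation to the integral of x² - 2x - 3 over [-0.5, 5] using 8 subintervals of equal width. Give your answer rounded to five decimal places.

0.24170

Δx = (5 − (-0.5))/8 = 0.6875.
Midpoints: -0.15625, 0.53125, 1.21875, 1.90625, 2.59375, 3.28125, 3.96875, 4.65625.
f(-0.15625) = -2727/1024, f(0.53125) = -3871/1024, f(1.21875) = -4047/1024, f(1.90625) = -3255/1024, f(2.59375) = -1495/1024, f(3.28125) = 1233/1024, f(3.96875) = 4929/1024, f(4.65625) = 9593/1024.
Sum = Δx · [f(-0.15625) + f(0.53125) + f(1.21875) + ...].
Sum ≈ 0.24170.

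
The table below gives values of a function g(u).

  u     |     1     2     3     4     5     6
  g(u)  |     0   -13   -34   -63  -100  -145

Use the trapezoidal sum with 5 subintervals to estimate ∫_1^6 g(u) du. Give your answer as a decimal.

Δu = 1.
T_5 = (1/2)·[0 + 2·(-13) + 2·(-34) + 2·(-63) + 2·(-100) + (-145)] = -282.5.

-282.5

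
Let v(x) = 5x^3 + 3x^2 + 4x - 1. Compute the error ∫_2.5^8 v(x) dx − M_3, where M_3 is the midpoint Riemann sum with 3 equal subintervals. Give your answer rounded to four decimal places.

125.9366

Exact integral: ∫_2.5^8 v(x) dx = 5677.546875.
M_3 ≈ 5551.610243.
Error ≈ 5677.546875 − 5551.610243 ≈ 125.9366.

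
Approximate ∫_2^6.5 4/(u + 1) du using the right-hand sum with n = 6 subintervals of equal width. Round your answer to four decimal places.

3.3825

Δu = (6.5 − 2)/6 = 0.75.
Right endpoints: 2.75, 3.5, 4.25, 5, 5.75, 6.5.
f(2.75) = 16/15, f(3.5) = 8/9, f(4.25) = 16/21, f(5) = 2/3, f(5.75) = 16/27, f(6.5) = 8/15.
Sum = Δu · [f(2.75) + f(3.5) + f(4.25) + ...].
Sum ≈ 3.3825.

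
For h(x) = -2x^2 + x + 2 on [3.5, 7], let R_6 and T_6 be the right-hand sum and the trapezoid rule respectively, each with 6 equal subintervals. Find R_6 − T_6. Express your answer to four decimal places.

-20.4167

R_6 ≈ -195.521991.
T_6 ≈ -175.105324.
R_6 − T_6 ≈ -20.4167.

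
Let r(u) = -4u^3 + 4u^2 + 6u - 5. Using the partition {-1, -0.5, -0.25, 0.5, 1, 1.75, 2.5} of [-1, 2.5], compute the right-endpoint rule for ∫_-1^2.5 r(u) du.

-28.8125

Subinterval widths: 0.5, 0.25, 0.75, 0.5, 0.75, 0.75.
Right endpoints: -0.5, -0.25, 0.5, 1, 1.75, 2.5.
r(-0.5) = -6.5, r(-0.25) = -6.1875, r(0.5) = -1.5, r(1) = 1, r(1.75) = -3.6875, r(2.5) = -27.5.
Sum = Σ Δu_i · r(u_i).
Sum = -28.8125.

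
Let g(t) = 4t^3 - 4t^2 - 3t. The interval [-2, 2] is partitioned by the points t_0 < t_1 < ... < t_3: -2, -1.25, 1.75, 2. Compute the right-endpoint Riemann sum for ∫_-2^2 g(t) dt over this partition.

Subinterval widths: 0.75, 3, 0.25.
Right endpoints: -1.25, 1.75, 2.
g(-1.25) = -10.3125, g(1.75) = 3.9375, g(2) = 10.
Sum = Σ Δt_i · g(t_i).
Sum = 6.578125.

6.578125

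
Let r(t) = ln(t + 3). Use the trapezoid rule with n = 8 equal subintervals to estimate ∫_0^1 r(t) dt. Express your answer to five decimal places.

1.24923

Δt = (1 − 0)/8 = 0.125.
r(0) ≈ 1.09861, r(0.125) ≈ 1.13943, r(0.25) ≈ 1.17865, r(0.375) ≈ 1.21640, r(0.5) ≈ 1.25276, r(0.625) ≈ 1.28785, r(0.75) ≈ 1.32176, r(0.875) ≈ 1.35455, r(1) ≈ 1.38629.
T_8 = (Δt/2)·[r(t_0) + 2r(t_1) + ... + 2r(t_{7}) + r(t_8)].
Sum ≈ 1.24923.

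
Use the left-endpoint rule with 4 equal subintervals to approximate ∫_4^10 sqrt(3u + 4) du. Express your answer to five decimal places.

28.43862

Δu = (10 − 4)/4 = 1.5.
Left endpoints: 4, 5.5, 7, 8.5.
f(4) ≈ 4.00000, f(5.5) ≈ 4.52769, f(7) ≈ 5.00000, f(8.5) ≈ 5.43139.
Sum = Δu · [f(4) + f(5.5) + f(7) + f(8.5)].
Sum ≈ 28.43862.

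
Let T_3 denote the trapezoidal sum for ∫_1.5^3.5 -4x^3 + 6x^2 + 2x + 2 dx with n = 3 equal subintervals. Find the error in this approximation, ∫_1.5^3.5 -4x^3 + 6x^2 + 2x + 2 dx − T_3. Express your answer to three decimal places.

3.556

Exact integral: ∫_1.5^3.5 f(x) dx = -52.
T_3 ≈ -55.55556.
Error ≈ -52 − (-55.55556) ≈ 3.556.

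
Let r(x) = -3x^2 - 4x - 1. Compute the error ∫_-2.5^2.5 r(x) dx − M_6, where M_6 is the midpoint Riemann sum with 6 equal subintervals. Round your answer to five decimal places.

-0.86806

Exact integral: ∫_-2.5^2.5 r(x) dx = -36.25.
M_6 ≈ -35.3819444.
Error ≈ -36.25 − (-35.3819444) ≈ -0.86806.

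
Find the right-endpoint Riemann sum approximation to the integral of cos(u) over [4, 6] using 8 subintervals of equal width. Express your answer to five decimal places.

Δu = (6 − 4)/8 = 0.25.
Right endpoints: 4.25, 4.5, 4.75, 5, 5.25, 5.5, 5.75, 6.
f(4.25) ≈ -0.44609, f(4.5) ≈ -0.21080, f(4.75) ≈ 0.03760, f(5) ≈ 0.28366, f(5.25) ≈ 0.51209, f(5.5) ≈ 0.70867, f(5.75) ≈ 0.86119, f(6) ≈ 0.96017.
Sum = Δu · [f(4.25) + f(4.5) + f(4.75) + ...].
Sum ≈ 0.67662.

0.67662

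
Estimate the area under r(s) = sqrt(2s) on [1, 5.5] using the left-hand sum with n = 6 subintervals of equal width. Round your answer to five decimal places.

Δs = (5.5 − 1)/6 = 0.75.
Left endpoints: 1, 1.75, 2.5, 3.25, 4, 4.75.
r(1) ≈ 1.41421, r(1.75) ≈ 1.87083, r(2.5) ≈ 2.23607, r(3.25) ≈ 2.54951, r(4) ≈ 2.82843, r(4.75) ≈ 3.08221.
Sum = Δs · [r(1) + r(1.75) + r(2.5) + ...].
Sum ≈ 10.48594.

10.48594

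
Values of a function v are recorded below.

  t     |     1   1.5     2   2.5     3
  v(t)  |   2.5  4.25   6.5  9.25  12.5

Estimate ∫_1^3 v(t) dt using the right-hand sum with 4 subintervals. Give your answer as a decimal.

16.25

Δt = 0.5.
Sum = 0.5·[4.25 + 6.5 + 9.25 + 12.5] = 16.25.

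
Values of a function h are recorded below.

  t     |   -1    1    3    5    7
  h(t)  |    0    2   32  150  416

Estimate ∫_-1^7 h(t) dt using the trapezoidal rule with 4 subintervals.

784

Δt = 2.
T_4 = (2/2)·[0 + 2·2 + 2·32 + 2·150 + 416] = 784.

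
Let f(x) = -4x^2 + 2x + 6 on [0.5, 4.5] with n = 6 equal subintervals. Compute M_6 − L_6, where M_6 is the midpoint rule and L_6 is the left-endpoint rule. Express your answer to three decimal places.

M_6 ≈ -76.74074.
L_6 ≈ -54.51852.
M_6 − L_6 ≈ -22.222.

-22.222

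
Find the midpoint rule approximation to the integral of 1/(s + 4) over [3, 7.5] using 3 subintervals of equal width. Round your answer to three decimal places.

Δs = (7.5 − 3)/3 = 1.5.
Midpoints: 3.75, 5.25, 6.75.
f(3.75) = 4/31, f(5.25) = 4/37, f(6.75) = 4/43.
Sum = Δs · [f(3.75) + f(5.25) + f(6.75)].
Sum ≈ 0.495.

0.495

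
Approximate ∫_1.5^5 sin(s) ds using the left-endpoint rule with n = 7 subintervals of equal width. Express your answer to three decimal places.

0.281

Δs = (5 − 1.5)/7 = 0.5.
Left endpoints: 1.5, 2, 2.5, 3, 3.5, 4, 4.5.
f(1.5) ≈ 0.997, f(2) ≈ 0.909, f(2.5) ≈ 0.598, f(3) ≈ 0.141, f(3.5) ≈ -0.351, f(4) ≈ -0.757, f(4.5) ≈ -0.978.
Sum = Δs · [f(1.5) + f(2) + f(2.5) + ...].
Sum ≈ 0.281.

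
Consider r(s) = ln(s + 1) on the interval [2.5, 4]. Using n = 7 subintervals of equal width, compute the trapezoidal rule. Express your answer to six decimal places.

Δs = (4 − 2.5)/7 = 3/14.
r(2.5) ≈ 1.252763, r(19/7) ≈ 1.312186, r(41/14) ≈ 1.368276, r(22/7) ≈ 1.421386, r(47/14) ≈ 1.471817, r(25/7) ≈ 1.519826, r(53/14) ≈ 1.565635, r(4) ≈ 1.609438.
T_7 = (Δs/2)·[r(s_0) + 2r(s_1) + ... + 2r(s_{6}) + r(s_7)].
Sum ≈ 2.162191.

2.162191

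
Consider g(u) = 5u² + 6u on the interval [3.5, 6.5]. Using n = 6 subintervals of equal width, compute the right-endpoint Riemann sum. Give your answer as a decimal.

Δu = (6.5 − 3.5)/6 = 0.5.
Right endpoints: 4, 4.5, 5, 5.5, 6, 6.5.
g(4) = 104, g(4.5) = 128.25, g(5) = 155, g(5.5) = 184.25, g(6) = 216, g(6.5) = 250.25.
Sum = Δu · [g(4) + g(4.5) + g(5) + ...].
Sum = 518.875.

518.875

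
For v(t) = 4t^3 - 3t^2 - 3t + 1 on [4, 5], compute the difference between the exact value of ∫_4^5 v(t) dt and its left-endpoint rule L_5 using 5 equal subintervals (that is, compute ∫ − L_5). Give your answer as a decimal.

Exact integral: ∫_4^5 v(t) dt = 295.5.
L_5 = 274.44.
Error = 295.5 − 274.44 = 21.06.

21.06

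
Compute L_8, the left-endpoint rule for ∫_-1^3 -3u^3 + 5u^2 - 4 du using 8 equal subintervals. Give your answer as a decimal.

Δu = (3 − (-1))/8 = 0.5.
Left endpoints: -1, -0.5, 0, 0.5, 1, 1.5, 2, 2.5.
f(-1) = 4, f(-0.5) = -2.375, f(0) = -4, f(0.5) = -3.125, f(1) = -2, f(1.5) = -2.875, f(2) = -8, f(2.5) = -19.625.
Sum = Δu · [f(-1) + f(-0.5) + f(0) + ...].
Sum = -19.

-19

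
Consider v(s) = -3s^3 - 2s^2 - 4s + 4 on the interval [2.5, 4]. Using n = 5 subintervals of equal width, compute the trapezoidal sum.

-209.15625

Δs = (4 − 2.5)/5 = 0.3.
v(2.5) = -65.375, v(2.8) = -88.736, v(3.1) = -116.993, v(3.4) = -150.632, v(3.7) = -190.139, v(4) = -236.
T_5 = (Δs/2)·[v(s_0) + 2v(s_1) + ... + 2v(s_{4}) + v(s_5)].
Sum = -209.15625.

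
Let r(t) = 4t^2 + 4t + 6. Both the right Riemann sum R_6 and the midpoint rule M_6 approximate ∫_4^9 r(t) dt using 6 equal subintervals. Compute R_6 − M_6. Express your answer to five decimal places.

R_6 ≈ 1165.6481481.
M_6 ≈ 1045.5092593.
R_6 − M_6 ≈ 120.13889.

120.13889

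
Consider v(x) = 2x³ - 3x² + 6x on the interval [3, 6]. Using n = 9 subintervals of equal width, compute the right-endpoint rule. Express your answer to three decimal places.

553.333

Δx = (6 − 3)/9 = 1/3.
Right endpoints: 10/3, 11/3, 4, 13/3, 14/3, 5, 16/3, 17/3, 6.
v(10/3) = 1640/27, v(11/3) = 2167/27, v(4) = 104, v(13/3) = 3575/27, v(14/3) = 4480/27, v(5) = 205, v(16/3) = 6752/27, v(17/3) = 8143/27, v(6) = 360.
Sum = Δx · [v(10/3) + v(11/3) + v(4) + ...].
Sum ≈ 553.333.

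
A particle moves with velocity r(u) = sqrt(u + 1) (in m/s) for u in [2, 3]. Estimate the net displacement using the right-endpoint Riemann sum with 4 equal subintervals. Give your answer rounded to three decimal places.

1.903

Δu = (3 − 2)/4 = 0.25.
Right endpoints: 2.25, 2.5, 2.75, 3.
r(2.25) ≈ 1.803, r(2.5) ≈ 1.871, r(2.75) ≈ 1.936, r(3) ≈ 2.000.
Sum = Δu · [r(2.25) + r(2.5) + r(2.75) + r(3)].
Sum ≈ 1.903.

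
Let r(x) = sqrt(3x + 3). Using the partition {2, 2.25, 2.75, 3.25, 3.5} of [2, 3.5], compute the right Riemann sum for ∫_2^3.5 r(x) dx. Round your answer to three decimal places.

5.162

Subinterval widths: 0.25, 0.5, 0.5, 0.25.
Right endpoints: 2.25, 2.75, 3.25, 3.5.
r(2.25) ≈ 3.122, r(2.75) ≈ 3.354, r(3.25) ≈ 3.571, r(3.5) ≈ 3.674.
Sum = Σ Δx_i · r(x_i).
Sum ≈ 5.162.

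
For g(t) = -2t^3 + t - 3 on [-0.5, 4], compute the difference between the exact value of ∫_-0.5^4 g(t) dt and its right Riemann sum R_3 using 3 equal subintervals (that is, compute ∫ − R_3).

Exact integral: ∫_-0.5^4 g(t) dt = -133.59375.
R_3 = -244.125.
Error = -133.59375 − (-244.125) = 110.53125.

110.53125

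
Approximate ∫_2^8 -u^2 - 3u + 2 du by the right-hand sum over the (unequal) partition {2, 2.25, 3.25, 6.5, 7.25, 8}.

-333.6875

Subinterval widths: 0.25, 1, 3.25, 0.75, 0.75.
Right endpoints: 2.25, 3.25, 6.5, 7.25, 8.
f(2.25) = -9.8125, f(3.25) = -18.3125, f(6.5) = -59.75, f(7.25) = -72.3125, f(8) = -86.
Sum = Σ Δu_i · f(u_i).
Sum = -333.6875.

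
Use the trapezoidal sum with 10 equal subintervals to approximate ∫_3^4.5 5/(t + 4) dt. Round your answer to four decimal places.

0.9708

Δt = (4.5 − 3)/10 = 0.15.
f(3) = 5/7, f(3.15) = 100/143, f(3.3) = 50/73, f(3.45) = 100/149, f(3.6) = 25/38, f(3.75) = 20/31, f(3.9) = 50/79, f(4.05) = 100/161, f(4.2) = 25/41, f(4.35) = 100/167, f(4.5) = 10/17.
T_10 = (Δt/2)·[f(t_0) + 2f(t_1) + ... + 2f(t_{9}) + f(t_10)].
Sum ≈ 0.9708.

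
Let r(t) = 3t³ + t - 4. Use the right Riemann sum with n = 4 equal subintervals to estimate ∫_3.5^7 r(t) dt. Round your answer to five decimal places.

2109.12598

Δt = (7 − 3.5)/4 = 0.875.
Right endpoints: 4.375, 5.25, 6.125, 7.
r(4.375) = 128817/512, r(5.25) = 435.359375, r(6.125) = 354035/512, r(7) = 1032.
Sum = Δt · [r(4.375) + r(5.25) + r(6.125) + r(7)].
Sum ≈ 2109.12598.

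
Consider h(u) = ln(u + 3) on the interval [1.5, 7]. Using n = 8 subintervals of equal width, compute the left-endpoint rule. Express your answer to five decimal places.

Δu = (7 − 1.5)/8 = 0.6875.
Left endpoints: 1.5, 2.1875, 2.875, 3.5625, 4.25, 4.9375, 5.625, 6.3125.
h(1.5) ≈ 1.50408, h(2.1875) ≈ 1.64625, h(2.875) ≈ 1.77071, h(3.5625) ≈ 1.88137, h(4.25) ≈ 1.98100, h(4.9375) ≈ 2.07160, h(5.625) ≈ 2.15466, h(6.3125) ≈ 2.23136.
Sum = Δu · [h(1.5) + h(2.1875) + h(2.875) + ...].
Sum ≈ 10.47821.

10.47821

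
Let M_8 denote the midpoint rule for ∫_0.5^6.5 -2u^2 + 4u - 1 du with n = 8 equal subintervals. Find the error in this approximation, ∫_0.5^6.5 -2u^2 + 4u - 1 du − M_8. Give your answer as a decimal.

-0.5625

Exact integral: ∫_0.5^6.5 f(u) du = -105.
M_8 = -104.4375.
Error = -105 − (-104.4375) = -0.5625.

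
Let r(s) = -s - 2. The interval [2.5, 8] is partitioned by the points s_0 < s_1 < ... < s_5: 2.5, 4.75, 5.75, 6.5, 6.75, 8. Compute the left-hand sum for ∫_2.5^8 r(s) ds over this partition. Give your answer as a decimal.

Subinterval widths: 2.25, 1, 0.75, 0.25, 1.25.
Left endpoints: 2.5, 4.75, 5.75, 6.5, 6.75.
r(2.5) = -4.5, r(4.75) = -6.75, r(5.75) = -7.75, r(6.5) = -8.5, r(6.75) = -8.75.
Sum = Σ Δs_i · r(s_i).
Sum = -35.75.

-35.75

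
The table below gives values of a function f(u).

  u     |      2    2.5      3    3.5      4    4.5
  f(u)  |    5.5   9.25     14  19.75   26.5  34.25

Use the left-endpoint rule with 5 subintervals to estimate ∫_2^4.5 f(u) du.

37.5

Δu = 0.5.
Sum = 0.5·[5.5 + 9.25 + 14 + 19.75 + 26.5] = 37.5.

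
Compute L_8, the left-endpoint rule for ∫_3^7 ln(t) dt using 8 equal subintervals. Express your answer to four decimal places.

6.1097

Δt = (7 − 3)/8 = 0.5.
Left endpoints: 3, 3.5, 4, 4.5, 5, 5.5, 6, 6.5.
f(3) ≈ 1.0986, f(3.5) ≈ 1.2528, f(4) ≈ 1.3863, f(4.5) ≈ 1.5041, f(5) ≈ 1.6094, f(5.5) ≈ 1.7047, f(6) ≈ 1.7918, f(6.5) ≈ 1.8718.
Sum = Δt · [f(3) + f(3.5) + f(4) + ...].
Sum ≈ 6.1097.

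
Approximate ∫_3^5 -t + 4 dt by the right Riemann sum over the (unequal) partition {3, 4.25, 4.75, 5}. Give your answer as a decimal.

Subinterval widths: 1.25, 0.5, 0.25.
Right endpoints: 4.25, 4.75, 5.
f(4.25) = -0.25, f(4.75) = -0.75, f(5) = -1.
Sum = Σ Δt_i · f(t_i).
Sum = -0.9375.

-0.9375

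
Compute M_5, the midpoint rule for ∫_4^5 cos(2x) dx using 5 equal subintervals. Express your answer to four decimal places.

-0.7718

Δx = (5 − 4)/5 = 0.2.
Midpoints: 4.1, 4.3, 4.5, 4.7, 4.9.
f(4.1) ≈ -0.3392, f(4.3) ≈ -0.6787, f(4.5) ≈ -0.9111, f(4.7) ≈ -0.9997, f(4.9) ≈ -0.9304.
Sum = Δx · [f(4.1) + f(4.3) + f(4.5) + f(4.7) + f(4.9)].
Sum ≈ -0.7718.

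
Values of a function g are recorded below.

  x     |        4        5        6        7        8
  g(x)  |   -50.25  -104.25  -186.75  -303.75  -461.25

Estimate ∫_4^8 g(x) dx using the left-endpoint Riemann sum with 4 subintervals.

Δx = 1.
Sum = 1·[(-50.25) + (-104.25) + (-186.75) + (-303.75)] = -645.

-645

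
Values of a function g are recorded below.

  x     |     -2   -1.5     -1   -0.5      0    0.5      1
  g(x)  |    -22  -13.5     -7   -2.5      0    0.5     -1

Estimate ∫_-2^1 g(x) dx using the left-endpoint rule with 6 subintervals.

Δx = 0.5.
Sum = 0.5·[(-22) + (-13.5) + (-7) + (-2.5) + 0 + 0.5] = -22.25.

-22.25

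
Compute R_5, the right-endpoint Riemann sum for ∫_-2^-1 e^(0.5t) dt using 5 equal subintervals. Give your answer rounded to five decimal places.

Δt = (-1 − (-2))/5 = 0.2.
Right endpoints: -1.8, -1.6, -1.4, -1.2, -1.
f(-1.8) ≈ 0.40657, f(-1.6) ≈ 0.44933, f(-1.4) ≈ 0.49659, f(-1.2) ≈ 0.54881, f(-1) ≈ 0.60653.
Sum = Δt · [f(-1.8) + f(-1.6) + f(-1.4) + f(-1.2) + f(-1)].
Sum ≈ 0.50157.

0.50157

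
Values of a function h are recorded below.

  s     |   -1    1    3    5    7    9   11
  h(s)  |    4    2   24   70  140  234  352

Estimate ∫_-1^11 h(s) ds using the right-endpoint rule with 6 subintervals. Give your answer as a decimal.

Δs = 2.
Sum = 2·[2 + 24 + 70 + 140 + 234 + 352] = 1644.

1644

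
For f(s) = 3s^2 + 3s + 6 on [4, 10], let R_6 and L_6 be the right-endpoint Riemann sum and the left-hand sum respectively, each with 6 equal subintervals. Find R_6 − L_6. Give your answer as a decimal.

270

R_6 = 1236.
L_6 = 966.
R_6 − L_6 = 270.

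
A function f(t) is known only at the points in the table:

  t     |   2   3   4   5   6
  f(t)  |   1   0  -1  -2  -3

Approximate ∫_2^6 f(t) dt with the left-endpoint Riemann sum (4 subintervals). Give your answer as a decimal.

Δt = 1.
Sum = 1·[1 + 0 + (-1) + (-2)] = -2.

-2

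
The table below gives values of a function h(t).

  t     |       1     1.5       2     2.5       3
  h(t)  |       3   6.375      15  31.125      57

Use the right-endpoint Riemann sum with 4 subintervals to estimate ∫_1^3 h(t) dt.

Δt = 0.5.
Sum = 0.5·[6.375 + 15 + 31.125 + 57] = 54.75.

54.75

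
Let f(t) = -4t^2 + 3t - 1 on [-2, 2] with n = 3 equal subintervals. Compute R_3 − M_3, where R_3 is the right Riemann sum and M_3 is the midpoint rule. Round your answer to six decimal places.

R_3 ≈ -22.07407407.
M_3 ≈ -22.96296296.
R_3 − M_3 ≈ 0.888889.

0.888889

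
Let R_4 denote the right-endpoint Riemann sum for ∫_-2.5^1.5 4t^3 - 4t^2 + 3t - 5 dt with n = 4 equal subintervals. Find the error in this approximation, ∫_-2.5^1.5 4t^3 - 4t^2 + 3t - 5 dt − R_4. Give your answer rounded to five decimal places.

-45.33333

Exact integral: ∫_-2.5^1.5 f(t) dt ≈ -85.3333333.
R_4 = -40.
Error ≈ -85.3333333 − (-40) ≈ -45.33333.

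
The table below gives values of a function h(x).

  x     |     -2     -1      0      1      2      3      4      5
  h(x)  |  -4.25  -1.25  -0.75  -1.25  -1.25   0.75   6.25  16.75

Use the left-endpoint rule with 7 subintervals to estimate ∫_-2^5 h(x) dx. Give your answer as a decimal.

-1.75

Δx = 1.
Sum = 1·[(-4.25) + (-1.25) + (-0.75) + (-1.25) + (-1.25) + 0.75 + 6.25] = -1.75.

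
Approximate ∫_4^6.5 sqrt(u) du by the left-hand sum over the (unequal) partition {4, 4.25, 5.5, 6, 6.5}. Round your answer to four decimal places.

5.4743

Subinterval widths: 0.25, 1.25, 0.5, 0.5.
Left endpoints: 4, 4.25, 5.5, 6.
f(4) ≈ 2.0000, f(4.25) ≈ 2.0616, f(5.5) ≈ 2.3452, f(6) ≈ 2.4495.
Sum = Σ Δu_i · f(u_i).
Sum ≈ 5.4743.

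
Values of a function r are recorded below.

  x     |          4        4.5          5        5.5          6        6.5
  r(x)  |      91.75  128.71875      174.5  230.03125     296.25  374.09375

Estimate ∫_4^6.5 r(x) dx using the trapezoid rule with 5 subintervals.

Δx = 0.5.
T_5 = (0.5/2)·[91.75 + 2·128.71875 + 2·174.5 + 2·230.03125 + 2·296.25 + 374.09375] = 531.2109375.

531.2109375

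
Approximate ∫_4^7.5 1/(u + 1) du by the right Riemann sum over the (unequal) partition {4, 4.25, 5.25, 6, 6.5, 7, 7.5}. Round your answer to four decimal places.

Subinterval widths: 0.25, 1, 0.75, 0.5, 0.5, 0.5.
Right endpoints: 4.25, 5.25, 6, 6.5, 7, 7.5.
f(4.25) = 4/21, f(5.25) = 0.16, f(6) = 1/7, f(6.5) = 2/15, f(7) = 0.125, f(7.5) = 2/17.
Sum = Σ Δu_i · f(u_i).
Sum ≈ 0.5028.

0.5028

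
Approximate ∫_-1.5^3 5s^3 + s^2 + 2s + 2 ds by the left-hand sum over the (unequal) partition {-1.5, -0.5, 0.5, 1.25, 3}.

Subinterval widths: 1, 1, 0.75, 1.75.
Left endpoints: -1.5, -0.5, 0.5, 1.25.
f(-1.5) = -15.625, f(-0.5) = 0.625, f(0.5) = 3.875, f(1.25) = 15.828125.
Sum = Σ Δs_i · f(s_i).
Sum = 15.60546875.

15.60546875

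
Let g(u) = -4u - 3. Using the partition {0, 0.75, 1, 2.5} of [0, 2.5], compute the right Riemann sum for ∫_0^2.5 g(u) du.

Subinterval widths: 0.75, 0.25, 1.5.
Right endpoints: 0.75, 1, 2.5.
g(0.75) = -6, g(1) = -7, g(2.5) = -13.
Sum = Σ Δu_i · g(u_i).
Sum = -25.75.

-25.75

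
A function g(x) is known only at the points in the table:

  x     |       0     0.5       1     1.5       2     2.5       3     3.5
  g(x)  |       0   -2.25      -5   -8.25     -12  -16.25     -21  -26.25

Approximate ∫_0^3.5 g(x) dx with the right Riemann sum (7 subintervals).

-45.5

Δx = 0.5.
Sum = 0.5·[(-2.25) + (-5) + (-8.25) + (-12) + (-16.25) + (-21) + (-26.25)] = -45.5.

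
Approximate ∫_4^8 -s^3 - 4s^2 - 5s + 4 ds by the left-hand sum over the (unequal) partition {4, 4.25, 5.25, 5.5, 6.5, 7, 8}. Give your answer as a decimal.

-1388.50390625

Subinterval widths: 0.25, 1, 0.25, 1, 0.5, 1.
Left endpoints: 4, 4.25, 5.25, 5.5, 6.5, 7.
f(4) = -144, f(4.25) = -166.265625, f(5.25) = -277.203125, f(5.5) = -310.875, f(6.5) = -472.125, f(7) = -570.
Sum = Σ Δs_i · f(s_i).
Sum = -1388.50390625.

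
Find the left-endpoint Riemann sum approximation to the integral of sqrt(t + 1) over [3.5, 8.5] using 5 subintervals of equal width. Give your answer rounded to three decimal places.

Δt = (8.5 − 3.5)/5 = 1.
Left endpoints: 3.5, 4.5, 5.5, 6.5, 7.5.
f(3.5) ≈ 2.121, f(4.5) ≈ 2.345, f(5.5) ≈ 2.550, f(6.5) ≈ 2.739, f(7.5) ≈ 2.915.
Sum = Δt · [f(3.5) + f(4.5) + f(5.5) + f(6.5) + f(7.5)].
Sum ≈ 12.670.

12.670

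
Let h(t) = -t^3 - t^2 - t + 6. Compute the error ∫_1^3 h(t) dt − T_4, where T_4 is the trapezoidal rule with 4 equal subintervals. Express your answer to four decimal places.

Exact integral: ∫_1^3 h(t) dt ≈ -20.666667.
T_4 = -21.25.
Error ≈ -20.666667 − (-21.25) ≈ 0.5833.

0.5833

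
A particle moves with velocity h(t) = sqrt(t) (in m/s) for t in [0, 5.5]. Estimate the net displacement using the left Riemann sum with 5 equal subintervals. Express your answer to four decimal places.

7.0909

Δt = (5.5 − 0)/5 = 1.1.
Left endpoints: 0, 1.1, 2.2, 3.3, 4.4.
h(0) ≈ 0.0000, h(1.1) ≈ 1.0488, h(2.2) ≈ 1.4832, h(3.3) ≈ 1.8166, h(4.4) ≈ 2.0976.
Sum = Δt · [h(0) + h(1.1) + h(2.2) + h(3.3) + h(4.4)].
Sum ≈ 7.0909.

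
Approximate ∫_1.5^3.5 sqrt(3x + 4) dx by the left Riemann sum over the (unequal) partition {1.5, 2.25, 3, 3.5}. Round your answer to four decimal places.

6.4484

Subinterval widths: 0.75, 0.75, 0.5.
Left endpoints: 1.5, 2.25, 3.
f(1.5) ≈ 2.9155, f(2.25) ≈ 3.2787, f(3) ≈ 3.6056.
Sum = Σ Δx_i · f(x_i).
Sum ≈ 6.4484.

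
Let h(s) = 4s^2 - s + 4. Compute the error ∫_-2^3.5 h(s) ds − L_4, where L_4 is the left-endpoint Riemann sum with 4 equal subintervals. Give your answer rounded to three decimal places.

Exact integral: ∫_-2^3.5 h(s) ds ≈ 85.70833.
L_4 = 73.734375.
Error ≈ 85.70833 − 73.734375 ≈ 11.974.

11.974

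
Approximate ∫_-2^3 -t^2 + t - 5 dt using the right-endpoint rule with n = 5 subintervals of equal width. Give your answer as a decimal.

Δt = (3 − (-2))/5 = 1.
Right endpoints: -1, 0, 1, 2, 3.
f(-1) = -7, f(0) = -5, f(1) = -5, f(2) = -7, f(3) = -11.
Sum = Δt · [f(-1) + f(0) + f(1) + f(2) + f(3)].
Sum = -35.

-35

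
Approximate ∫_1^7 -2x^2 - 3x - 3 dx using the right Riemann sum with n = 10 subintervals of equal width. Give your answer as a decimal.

Δx = (7 − 1)/10 = 0.6.
Right endpoints: 1.6, 2.2, 2.8, 3.4, 4, 4.6, 5.2, 5.8, 6.4, 7.
f(1.6) = -12.92, f(2.2) = -19.28, f(2.8) = -27.08, f(3.4) = -36.32, f(4) = -47, f(4.6) = -59.12, f(5.2) = -72.68, f(5.8) = -87.68, f(6.4) = -104.12, f(7) = -122.
Sum = Δx · [f(1.6) + f(2.2) + f(2.8) + ...].
Sum = -352.92.

-352.92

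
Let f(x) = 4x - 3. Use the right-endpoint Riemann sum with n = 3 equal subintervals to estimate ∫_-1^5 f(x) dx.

Δx = (5 − (-1))/3 = 2.
Right endpoints: 1, 3, 5.
f(1) = 1, f(3) = 9, f(5) = 17.
Sum = Δx · [f(1) + f(3) + f(5)].
Sum = 54.

54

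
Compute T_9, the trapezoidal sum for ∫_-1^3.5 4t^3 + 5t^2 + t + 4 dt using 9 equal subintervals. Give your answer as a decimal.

249.5625

Δt = (3.5 − (-1))/9 = 0.5.
f(-1) = 4, f(-0.5) = 4.25, f(0) = 4, f(0.5) = 6.25, f(1) = 14, f(1.5) = 30.25, f(2) = 58, f(2.5) = 100.25, f(3) = 160, f(3.5) = 240.25.
T_9 = (Δt/2)·[f(t_0) + 2f(t_1) + ... + 2f(t_{8}) + f(t_9)].
Sum = 249.5625.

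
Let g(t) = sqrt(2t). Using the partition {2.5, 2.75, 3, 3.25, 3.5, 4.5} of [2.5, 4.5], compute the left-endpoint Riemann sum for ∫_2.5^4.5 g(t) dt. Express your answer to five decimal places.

Subinterval widths: 0.25, 0.25, 0.25, 0.25, 1.
Left endpoints: 2.5, 2.75, 3, 3.25, 3.5.
g(2.5) ≈ 2.23607, g(2.75) ≈ 2.34521, g(3) ≈ 2.44949, g(3.25) ≈ 2.54951, g(3.5) ≈ 2.64575.
Sum = Σ Δt_i · g(t_i).
Sum ≈ 5.04082.

5.04082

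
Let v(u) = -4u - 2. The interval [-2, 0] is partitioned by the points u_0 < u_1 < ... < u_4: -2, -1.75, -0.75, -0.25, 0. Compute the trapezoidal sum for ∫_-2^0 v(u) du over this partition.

4

Subinterval widths: 0.25, 1, 0.5, 0.25.
v(-2) = 6, v(-1.75) = 5, v(-0.75) = 1, v(-0.25) = -1, v(0) = -2.
On each subinterval the trapezoid contributes (Δu_i/2)·[v(u_{i-1}) + v(u_i)].
Sum = 4.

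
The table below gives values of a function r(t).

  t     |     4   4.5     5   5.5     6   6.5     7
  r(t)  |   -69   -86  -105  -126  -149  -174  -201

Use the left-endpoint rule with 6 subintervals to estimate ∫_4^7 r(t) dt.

Δt = 0.5.
Sum = 0.5·[(-69) + (-86) + (-105) + (-126) + (-149) + (-174)] = -354.5.

-354.5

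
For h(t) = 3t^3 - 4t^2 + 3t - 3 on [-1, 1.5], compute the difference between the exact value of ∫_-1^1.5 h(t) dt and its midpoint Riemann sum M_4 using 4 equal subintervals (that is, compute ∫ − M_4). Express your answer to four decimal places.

Exact integral: ∫_-1^1.5 h(t) dt ≈ -8.411458.
M_4 ≈ -8.269043.
Error ≈ -8.411458 − (-8.269043) ≈ -0.1424.

-0.1424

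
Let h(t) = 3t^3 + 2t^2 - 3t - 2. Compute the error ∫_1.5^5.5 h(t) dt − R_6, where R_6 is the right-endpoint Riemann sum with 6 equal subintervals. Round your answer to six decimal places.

-187.592593

Exact integral: ∫_1.5^5.5 h(t) dt ≈ 741.16666667.
R_6 ≈ 928.75925926.
Error ≈ 741.16666667 − 928.75925926 ≈ -187.592593.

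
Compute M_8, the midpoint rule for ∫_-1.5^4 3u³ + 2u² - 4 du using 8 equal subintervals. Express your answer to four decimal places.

208.2494

Δu = (4 − (-1.5))/8 = 0.6875.
Midpoints: -1.15625, -0.46875, 0.21875, 0.90625, 1.59375, 2.28125, 2.96875, 3.65625.
f(-1.15625) = -195415/32768, f(-0.46875) = -126797/32768, f(0.21875) = -126907/32768, f(0.90625) = -4081/32768, f(1.59375) = 433345/32768, f(2.28125) = 1377035/32768, f(2.96875) = 3018653/32768, f(3.65625) = 5549863/32768.
Sum = Δu · [f(-1.15625) + f(-0.46875) + f(0.21875) + ...].
Sum ≈ 208.2494.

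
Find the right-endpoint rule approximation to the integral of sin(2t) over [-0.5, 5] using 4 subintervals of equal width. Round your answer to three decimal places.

Δt = (5 − (-0.5))/4 = 1.375.
Right endpoints: 0.875, 2.25, 3.625, 5.
f(0.875) ≈ 0.984, f(2.25) ≈ -0.978, f(3.625) ≈ 0.823, f(5) ≈ -0.544.
Sum = Δt · [f(0.875) + f(2.25) + f(3.625) + f(5)].
Sum ≈ 0.393.

0.393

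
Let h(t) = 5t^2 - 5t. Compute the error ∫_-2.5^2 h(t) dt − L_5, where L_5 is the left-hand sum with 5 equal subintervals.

Exact integral: ∫_-2.5^2 h(t) dt = 45.
L_5 = 63.225.
Error = 45 − 63.225 = -18.225.

-18.225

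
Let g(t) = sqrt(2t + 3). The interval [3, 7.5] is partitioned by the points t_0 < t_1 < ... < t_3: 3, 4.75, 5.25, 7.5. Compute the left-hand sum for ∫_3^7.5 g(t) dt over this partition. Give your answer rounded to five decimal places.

15.28479

Subinterval widths: 1.75, 0.5, 2.25.
Left endpoints: 3, 4.75, 5.25.
g(3) ≈ 3.00000, g(4.75) ≈ 3.53553, g(5.25) ≈ 3.67423.
Sum = Σ Δt_i · g(t_i).
Sum ≈ 15.28479.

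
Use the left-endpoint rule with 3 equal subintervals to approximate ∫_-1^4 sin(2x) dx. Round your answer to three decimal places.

Δx = (4 − (-1))/3 = 5/3.
Left endpoints: -1, 2/3, 7/3.
f(-1) ≈ -0.909, f(2/3) ≈ 0.972, f(7/3) ≈ -0.999.
Sum = Δx · [f(-1) + f(2/3) + f(7/3)].
Sum ≈ -1.561.

-1.561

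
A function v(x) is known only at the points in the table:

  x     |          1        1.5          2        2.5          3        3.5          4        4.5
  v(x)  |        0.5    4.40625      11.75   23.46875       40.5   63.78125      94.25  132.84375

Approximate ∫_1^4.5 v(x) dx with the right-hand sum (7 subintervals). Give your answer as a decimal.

Δx = 0.5.
Sum = 0.5·[4.40625 + 11.75 + 23.46875 + 40.5 + 63.78125 + 94.25 + 132.84375] = 185.5.

185.5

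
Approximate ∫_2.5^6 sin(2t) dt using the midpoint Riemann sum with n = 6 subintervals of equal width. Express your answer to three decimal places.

Δt = (6 − 2.5)/6 = 7/12.
Midpoints: 67/24, 3.375, 95/24, 109/24, 5.125, 137/24.
f(67/24) ≈ -0.644, f(3.375) ≈ 0.450, f(95/24) ≈ 0.998, f(109/24) ≈ 0.335, f(5.125) ≈ -0.735, f(137/24) ≈ -0.913.
Sum = Δt · [f(67/24) + f(3.375) + f(95/24) + ...].
Sum ≈ -0.297.

-0.297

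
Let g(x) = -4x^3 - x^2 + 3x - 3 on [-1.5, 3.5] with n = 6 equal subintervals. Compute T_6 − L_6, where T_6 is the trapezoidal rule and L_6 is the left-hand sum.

T_6 ≈ -167.939815.
L_6 ≈ -92.939815.
T_6 − L_6 = -75.

-75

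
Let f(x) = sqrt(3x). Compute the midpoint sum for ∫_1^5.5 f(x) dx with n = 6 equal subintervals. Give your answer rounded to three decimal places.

13.751

Δx = (5.5 − 1)/6 = 0.75.
Midpoints: 1.375, 2.125, 2.875, 3.625, 4.375, 5.125.
f(1.375) ≈ 2.031, f(2.125) ≈ 2.525, f(2.875) ≈ 2.937, f(3.625) ≈ 3.298, f(4.375) ≈ 3.623, f(5.125) ≈ 3.921.
Sum = Δx · [f(1.375) + f(2.125) + f(2.875) + ...].
Sum ≈ 13.751.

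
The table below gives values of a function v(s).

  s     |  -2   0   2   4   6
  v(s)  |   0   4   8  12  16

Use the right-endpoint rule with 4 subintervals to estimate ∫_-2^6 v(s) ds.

80

Δs = 2.
Sum = 2·[4 + 8 + 12 + 16] = 80.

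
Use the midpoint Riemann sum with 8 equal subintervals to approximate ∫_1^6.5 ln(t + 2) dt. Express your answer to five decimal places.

9.39895

Δt = (6.5 − 1)/8 = 0.6875.
Midpoints: 1.34375, 2.03125, 2.71875, 3.40625, 4.09375, 4.78125, 5.46875, 6.15625.
f(1.34375) ≈ 1.20709, f(2.03125) ≈ 1.39408, f(2.71875) ≈ 1.55154, f(3.40625) ≈ 1.68756, f(4.09375) ≈ 1.80726, f(4.78125) ≈ 1.91416, f(5.46875) ≈ 2.01073, f(6.15625) ≈ 2.09878.
Sum = Δt · [f(1.34375) + f(2.03125) + f(2.71875) + ...].
Sum ≈ 9.39895.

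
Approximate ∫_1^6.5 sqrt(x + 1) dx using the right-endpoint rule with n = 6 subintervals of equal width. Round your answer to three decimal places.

12.403

Δx = (6.5 − 1)/6 = 11/12.
Right endpoints: 23/12, 17/6, 3.75, 14/3, 67/12, 6.5.
f(23/12) ≈ 1.708, f(17/6) ≈ 1.958, f(3.75) ≈ 2.179, f(14/3) ≈ 2.380, f(67/12) ≈ 2.566, f(6.5) ≈ 2.739.
Sum = Δx · [f(23/12) + f(17/6) + f(3.75) + ...].
Sum ≈ 12.403.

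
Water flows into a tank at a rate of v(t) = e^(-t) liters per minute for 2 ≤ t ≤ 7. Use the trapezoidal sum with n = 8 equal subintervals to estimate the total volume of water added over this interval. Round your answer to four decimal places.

Δt = (7 − 2)/8 = 0.625.
v(2) ≈ 0.1353, v(2.625) ≈ 0.0724, v(3.25) ≈ 0.0388, v(3.875) ≈ 0.0208, v(4.5) ≈ 0.0111, v(5.125) ≈ 0.0059, v(5.75) ≈ 0.0032, v(6.375) ≈ 0.0017, v(7) ≈ 0.0009.
T_8 = (Δt/2)·[v(t_0) + 2v(t_1) + ... + 2v(t_{7}) + v(t_8)].
Sum ≈ 0.1388.

0.1388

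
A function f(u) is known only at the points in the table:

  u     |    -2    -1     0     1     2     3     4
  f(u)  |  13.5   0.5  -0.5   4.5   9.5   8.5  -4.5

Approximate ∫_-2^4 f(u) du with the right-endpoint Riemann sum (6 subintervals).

Δu = 1.
Sum = 1·[0.5 + (-0.5) + 4.5 + 9.5 + 8.5 + (-4.5)] = 18.

18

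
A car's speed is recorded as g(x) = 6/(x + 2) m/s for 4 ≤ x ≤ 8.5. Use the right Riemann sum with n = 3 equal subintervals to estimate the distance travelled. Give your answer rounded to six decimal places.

Δx = (8.5 − 4)/3 = 1.5.
Right endpoints: 5.5, 7, 8.5.
g(5.5) = 0.8, g(7) = 2/3, g(8.5) = 4/7.
Sum = Δx · [g(5.5) + g(7) + g(8.5)].
Sum ≈ 3.057143.

3.057143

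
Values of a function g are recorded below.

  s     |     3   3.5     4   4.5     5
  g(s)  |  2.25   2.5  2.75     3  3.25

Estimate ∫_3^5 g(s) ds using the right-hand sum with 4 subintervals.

Δs = 0.5.
Sum = 0.5·[2.5 + 2.75 + 3 + 3.25] = 5.75.

5.75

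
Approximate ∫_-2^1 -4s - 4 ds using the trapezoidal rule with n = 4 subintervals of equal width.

-6

Δs = (1 − (-2))/4 = 0.75.
f(-2) = 4, f(-1.25) = 1, f(-0.5) = -2, f(0.25) = -5, f(1) = -8.
T_4 = (Δs/2)·[f(s_0) + 2f(s_1) + 2f(s_2) + 2f(s_3) + f(s_4)].
Sum = -6.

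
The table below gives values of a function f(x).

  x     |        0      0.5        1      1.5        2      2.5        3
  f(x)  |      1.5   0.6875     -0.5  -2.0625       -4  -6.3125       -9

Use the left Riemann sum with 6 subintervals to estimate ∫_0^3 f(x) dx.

-5.34375

Δx = 0.5.
Sum = 0.5·[1.5 + 0.6875 + (-0.5) + (-2.0625) + (-4) + (-6.3125)] = -5.34375.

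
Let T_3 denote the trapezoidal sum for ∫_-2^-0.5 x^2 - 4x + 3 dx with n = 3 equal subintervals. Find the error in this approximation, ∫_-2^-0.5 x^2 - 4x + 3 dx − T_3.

Exact integral: ∫_-2^-0.5 f(x) dx = 14.625.
T_3 = 14.6875.
Error = 14.625 − 14.6875 = -0.0625.

-0.0625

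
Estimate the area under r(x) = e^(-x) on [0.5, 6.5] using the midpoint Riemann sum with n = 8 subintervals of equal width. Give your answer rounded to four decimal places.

Δx = (6.5 − 0.5)/8 = 0.75.
Midpoints: 0.875, 1.625, 2.375, 3.125, 3.875, 4.625, 5.375, 6.125.
r(0.875) ≈ 0.4169, r(1.625) ≈ 0.1969, r(2.375) ≈ 0.0930, r(3.125) ≈ 0.0439, r(3.875) ≈ 0.0208, r(4.625) ≈ 0.0098, r(5.375) ≈ 0.0046, r(6.125) ≈ 0.0022.
Sum = Δx · [r(0.875) + r(1.625) + r(2.375) + ...].
Sum ≈ 0.5911.

0.5911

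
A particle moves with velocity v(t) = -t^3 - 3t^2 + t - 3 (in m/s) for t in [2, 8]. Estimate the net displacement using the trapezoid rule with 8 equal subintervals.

-1522.125

Δt = (8 − 2)/8 = 0.75.
v(2) = -21, v(2.75) = -43.734375, v(3.5) = -79.125, v(4.25) = -129.703125, v(5) = -198, v(5.75) = -286.546875, v(6.5) = -397.875, v(7.25) = -534.515625, v(8) = -699.
T_8 = (Δt/2)·[v(t_0) + 2v(t_1) + ... + 2v(t_{7}) + v(t_8)].
Sum = -1522.125.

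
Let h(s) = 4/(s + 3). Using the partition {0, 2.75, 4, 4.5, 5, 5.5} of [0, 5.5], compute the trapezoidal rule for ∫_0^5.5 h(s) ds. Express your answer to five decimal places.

Subinterval widths: 2.75, 1.25, 0.5, 0.5, 0.5.
h(0) = 4/3, h(2.75) = 16/23, h(4) = 4/7, h(4.5) = 8/15, h(5) = 0.5, h(5.5) = 8/17.
On each subinterval the trapezoid contributes (Δs_i/2)·[h(s_{i-1}) + h(s_i)].
Sum ≈ 4.35895.

4.35895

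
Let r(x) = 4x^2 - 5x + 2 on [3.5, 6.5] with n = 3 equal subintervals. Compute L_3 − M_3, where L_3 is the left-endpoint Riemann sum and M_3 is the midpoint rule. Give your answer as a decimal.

L_3 = 189.5.
M_3 = 239.
L_3 − M_3 = -49.5.

-49.5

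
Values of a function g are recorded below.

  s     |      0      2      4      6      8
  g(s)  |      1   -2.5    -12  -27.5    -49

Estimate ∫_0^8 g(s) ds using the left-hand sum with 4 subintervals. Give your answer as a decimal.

Δs = 2.
Sum = 2·[1 + (-2.5) + (-12) + (-27.5)] = -82.

-82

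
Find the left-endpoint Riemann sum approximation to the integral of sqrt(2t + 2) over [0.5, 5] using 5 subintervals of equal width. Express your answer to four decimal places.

Δt = (5 − 0.5)/5 = 0.9.
Left endpoints: 0.5, 1.4, 2.3, 3.2, 4.1.
f(0.5) ≈ 1.7321, f(1.4) ≈ 2.1909, f(2.3) ≈ 2.5690, f(3.2) ≈ 2.8983, f(4.1) ≈ 3.1937.
Sum = Δt · [f(0.5) + f(1.4) + f(2.3) + f(3.2) + f(4.1)].
Sum ≈ 11.3256.

11.3256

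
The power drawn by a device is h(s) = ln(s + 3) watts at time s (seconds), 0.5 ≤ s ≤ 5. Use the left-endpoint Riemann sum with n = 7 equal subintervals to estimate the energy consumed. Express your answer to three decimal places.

Δs = (5 − 0.5)/7 = 9/14.
Left endpoints: 0.5, 8/7, 25/14, 17/7, 43/14, 26/7, 61/14.
h(0.5) ≈ 1.253, h(8/7) ≈ 1.421, h(25/14) ≈ 1.566, h(17/7) ≈ 1.692, h(43/14) ≈ 1.804, h(26/7) ≈ 1.904, h(61/14) ≈ 1.996.
Sum = Δs · [h(0.5) + h(8/7) + h(25/14) + ...].
Sum ≈ 7.480.

7.480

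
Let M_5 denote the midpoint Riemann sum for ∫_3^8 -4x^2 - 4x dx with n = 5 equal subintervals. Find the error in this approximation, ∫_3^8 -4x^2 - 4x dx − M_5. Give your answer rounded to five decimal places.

-1.66667

Exact integral: ∫_3^8 f(x) dx ≈ -756.6666667.
M_5 = -755.
Error ≈ -756.6666667 − (-755) ≈ -1.66667.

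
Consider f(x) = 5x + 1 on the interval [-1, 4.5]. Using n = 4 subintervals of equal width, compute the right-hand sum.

72.53125

Δx = (4.5 − (-1))/4 = 1.375.
Right endpoints: 0.375, 1.75, 3.125, 4.5.
f(0.375) = 2.875, f(1.75) = 9.75, f(3.125) = 16.625, f(4.5) = 23.5.
Sum = Δx · [f(0.375) + f(1.75) + f(3.125) + f(4.5)].
Sum = 72.53125.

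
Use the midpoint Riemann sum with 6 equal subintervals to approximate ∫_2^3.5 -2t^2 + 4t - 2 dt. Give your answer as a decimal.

-9.734375

Δt = (3.5 − 2)/6 = 0.25.
Midpoints: 2.125, 2.375, 2.625, 2.875, 3.125, 3.375.
f(2.125) = -2.53125, f(2.375) = -3.78125, f(2.625) = -5.28125, f(2.875) = -7.03125, f(3.125) = -9.03125, f(3.375) = -11.28125.
Sum = Δt · [f(2.125) + f(2.375) + f(2.625) + ...].
Sum = -9.734375.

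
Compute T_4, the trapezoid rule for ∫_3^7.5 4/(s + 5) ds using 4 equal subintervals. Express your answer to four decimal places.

1.7890

Δs = (7.5 − 3)/4 = 1.125.
f(3) = 0.5, f(4.125) = 32/73, f(5.25) = 16/41, f(6.375) = 32/91, f(7.5) = 0.32.
T_4 = (Δs/2)·[f(s_0) + 2f(s_1) + 2f(s_2) + 2f(s_3) + f(s_4)].
Sum ≈ 1.7890.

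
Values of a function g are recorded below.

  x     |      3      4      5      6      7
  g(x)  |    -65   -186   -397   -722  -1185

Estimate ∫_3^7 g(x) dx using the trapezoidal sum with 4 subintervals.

-1930

Δx = 1.
T_4 = (1/2)·[(-65) + 2·(-186) + 2·(-397) + 2·(-722) + (-1185)] = -1930.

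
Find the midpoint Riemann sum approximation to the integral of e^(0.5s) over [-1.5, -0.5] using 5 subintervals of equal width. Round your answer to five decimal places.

0.61261

Δs = (-0.5 − (-1.5))/5 = 0.2.
Midpoints: -1.4, -1.2, -1, -0.8, -0.6.
f(-1.4) ≈ 0.49659, f(-1.2) ≈ 0.54881, f(-1) ≈ 0.60653, f(-0.8) ≈ 0.67032, f(-0.6) ≈ 0.74082.
Sum = Δs · [f(-1.4) + f(-1.2) + f(-1) + f(-0.8) + f(-0.6)].
Sum ≈ 0.61261.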